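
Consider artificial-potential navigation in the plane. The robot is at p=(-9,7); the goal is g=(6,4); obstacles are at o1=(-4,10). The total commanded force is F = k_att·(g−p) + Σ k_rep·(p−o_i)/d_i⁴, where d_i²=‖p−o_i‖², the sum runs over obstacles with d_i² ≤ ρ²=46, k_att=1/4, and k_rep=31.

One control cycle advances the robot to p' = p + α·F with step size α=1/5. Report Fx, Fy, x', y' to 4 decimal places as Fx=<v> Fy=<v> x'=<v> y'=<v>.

Fx=3.6159 Fy=-0.8304 x'=-8.2768 y'=6.8339

F_att = 1/4·(g−p) = 1/4·(15,-3) = (3.7500,-0.7500)
o1: d²=34 ≤ ρ²=46; F_rep = 31·(-5,-3)/34² = (-0.1341,-0.0804)
F = F_att + ΣF_rep = (3.6159,-0.8304)
p' = p + 1/5·F = (-8.2768,6.8339)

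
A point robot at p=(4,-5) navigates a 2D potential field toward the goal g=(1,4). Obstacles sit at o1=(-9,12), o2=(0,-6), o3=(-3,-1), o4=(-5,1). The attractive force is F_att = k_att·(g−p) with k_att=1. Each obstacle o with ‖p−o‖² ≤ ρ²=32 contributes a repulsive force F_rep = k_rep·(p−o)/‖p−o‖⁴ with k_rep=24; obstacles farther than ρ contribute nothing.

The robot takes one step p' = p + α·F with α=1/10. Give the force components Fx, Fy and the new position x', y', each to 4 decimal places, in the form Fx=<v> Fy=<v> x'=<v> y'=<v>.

Fx=-2.6678 Fy=9.0830 x'=3.7332 y'=-4.0917

F_att = 1·(g−p) = 1·(-3,9) = (-3.0000,9.0000)
o1: d²=458 > ρ²=32 → inactive
o2: d²=17 ≤ ρ²=32; F_rep = 24·(4,1)/17² = (0.3322,0.0830)
o3: d²=65 > ρ²=32 → inactive
o4: d²=117 > ρ²=32 → inactive
F = F_att + ΣF_rep = (-2.6678,9.0830)
p' = p + 1/10·F = (3.7332,-4.0917)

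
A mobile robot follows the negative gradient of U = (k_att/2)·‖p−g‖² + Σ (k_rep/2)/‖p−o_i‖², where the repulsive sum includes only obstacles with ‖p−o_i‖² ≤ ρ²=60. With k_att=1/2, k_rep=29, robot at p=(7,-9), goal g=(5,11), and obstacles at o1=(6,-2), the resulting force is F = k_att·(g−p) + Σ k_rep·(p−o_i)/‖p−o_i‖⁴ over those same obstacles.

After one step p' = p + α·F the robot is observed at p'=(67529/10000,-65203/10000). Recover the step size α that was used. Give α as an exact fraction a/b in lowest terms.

F_att = 1/2·(g−p) = 1/2·(-2,20) = (-1.0000,10.0000)
o1: d²=50 ≤ ρ²=60; F_rep = 29·(1,-7)/50² = (0.0116,-0.0812)
F = F_att + ΣF_rep = (-0.9884,9.9188)
Δp = p'−p = (-0.2471,2.4797); α = Δx/Fx = (-2471/10000) / (-2471/2500) = 1/4
check: Δy/Fy = (24797/10000) / (24797/2500) = 1/4 ✓

α = 1/4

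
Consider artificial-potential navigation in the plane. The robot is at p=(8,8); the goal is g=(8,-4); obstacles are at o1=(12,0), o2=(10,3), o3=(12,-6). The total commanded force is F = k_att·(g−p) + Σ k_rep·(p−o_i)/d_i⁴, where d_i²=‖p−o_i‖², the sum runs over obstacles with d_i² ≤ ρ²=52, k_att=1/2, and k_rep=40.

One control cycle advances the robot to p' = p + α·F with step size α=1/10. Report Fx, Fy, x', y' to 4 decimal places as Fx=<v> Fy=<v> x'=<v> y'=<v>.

F_att = 1/2·(g−p) = 1/2·(0,-12) = (0.0000,-6.0000)
o1: d²=80 > ρ²=52 → inactive
o2: d²=29 ≤ ρ²=52; F_rep = 40·(-2,5)/29² = (-0.0951,0.2378)
o3: d²=212 > ρ²=52 → inactive
F = F_att + ΣF_rep = (-0.0951,-5.7622)
p' = p + 1/10·F = (7.9905,7.4238)

Fx=-0.0951 Fy=-5.7622 x'=7.9905 y'=7.4238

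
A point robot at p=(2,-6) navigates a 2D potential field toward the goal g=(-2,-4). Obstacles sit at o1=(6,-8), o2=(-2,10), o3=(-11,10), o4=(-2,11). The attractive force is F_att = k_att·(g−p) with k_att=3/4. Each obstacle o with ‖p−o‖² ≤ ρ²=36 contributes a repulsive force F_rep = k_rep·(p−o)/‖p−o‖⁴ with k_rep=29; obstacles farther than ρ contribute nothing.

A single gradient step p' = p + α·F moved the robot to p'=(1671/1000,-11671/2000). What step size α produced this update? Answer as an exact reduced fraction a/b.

α = 1/10

F_att = 3/4·(g−p) = 3/4·(-4,2) = (-3.0000,1.5000)
o1: d²=20 ≤ ρ²=36; F_rep = 29·(-4,2)/20² = (-0.2900,0.1450)
o2: d²=272 > ρ²=36 → inactive
o3: d²=425 > ρ²=36 → inactive
o4: d²=305 > ρ²=36 → inactive
F = F_att + ΣF_rep = (-3.2900,1.6450)
Δp = p'−p = (-0.3290,0.1645); α = Δx/Fx = (-329/1000) / (-329/100) = 1/10
check: Δy/Fy = (329/2000) / (329/200) = 1/10 ✓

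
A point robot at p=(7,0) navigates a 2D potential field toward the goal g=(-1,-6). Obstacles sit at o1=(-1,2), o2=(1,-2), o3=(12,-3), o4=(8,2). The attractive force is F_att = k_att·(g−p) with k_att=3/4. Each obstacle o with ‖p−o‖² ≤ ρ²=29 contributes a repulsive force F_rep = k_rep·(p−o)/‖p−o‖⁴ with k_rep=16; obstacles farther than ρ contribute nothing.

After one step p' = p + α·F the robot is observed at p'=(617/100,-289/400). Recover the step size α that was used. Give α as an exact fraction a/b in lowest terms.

α = 1/8

F_att = 3/4·(g−p) = 3/4·(-8,-6) = (-6.0000,-4.5000)
o1: d²=68 > ρ²=29 → inactive
o2: d²=40 > ρ²=29 → inactive
o3: d²=34 > ρ²=29 → inactive
o4: d²=5 ≤ ρ²=29; F_rep = 16·(-1,-2)/5² = (-0.6400,-1.2800)
F = F_att + ΣF_rep = (-6.6400,-5.7800)
Δp = p'−p = (-0.8300,-0.7225); α = Δx/Fx = (-83/100) / (-166/25) = 1/8
check: Δy/Fy = (-289/400) / (-289/50) = 1/8 ✓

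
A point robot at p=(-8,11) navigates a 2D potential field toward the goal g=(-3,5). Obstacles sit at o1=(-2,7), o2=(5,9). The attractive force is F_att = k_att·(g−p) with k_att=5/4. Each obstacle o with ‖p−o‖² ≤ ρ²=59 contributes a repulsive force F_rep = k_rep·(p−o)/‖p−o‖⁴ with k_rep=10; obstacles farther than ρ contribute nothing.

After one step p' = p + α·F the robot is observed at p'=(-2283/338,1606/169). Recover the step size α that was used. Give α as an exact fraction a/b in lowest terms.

α = 1/5

F_att = 5/4·(g−p) = 5/4·(5,-6) = (6.2500,-7.5000)
o1: d²=52 ≤ ρ²=59; F_rep = 10·(-6,4)/52² = (-0.0222,0.0148)
o2: d²=173 > ρ²=59 → inactive
F = F_att + ΣF_rep = (6.2278,-7.4852)
Δp = p'−p = (1.2456,-1.4970); α = Δx/Fx = (421/338) / (2105/338) = 1/5
check: Δy/Fy = (-253/169) / (-1265/169) = 1/5 ✓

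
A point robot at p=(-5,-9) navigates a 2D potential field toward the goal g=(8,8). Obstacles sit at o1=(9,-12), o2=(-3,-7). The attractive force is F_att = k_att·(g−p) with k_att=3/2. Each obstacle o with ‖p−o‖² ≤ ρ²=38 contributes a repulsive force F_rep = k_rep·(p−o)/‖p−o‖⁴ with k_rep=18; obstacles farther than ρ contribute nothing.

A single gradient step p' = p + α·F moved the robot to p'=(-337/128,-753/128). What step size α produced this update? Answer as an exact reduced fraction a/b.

α = 1/8

F_att = 3/2·(g−p) = 3/2·(13,17) = (19.5000,25.5000)
o1: d²=205 > ρ²=38 → inactive
o2: d²=8 ≤ ρ²=38; F_rep = 18·(-2,-2)/8² = (-0.5625,-0.5625)
F = F_att + ΣF_rep = (18.9375,24.9375)
Δp = p'−p = (2.3672,3.1172); α = Δx/Fx = (303/128) / (303/16) = 1/8
check: Δy/Fy = (399/128) / (399/16) = 1/8 ✓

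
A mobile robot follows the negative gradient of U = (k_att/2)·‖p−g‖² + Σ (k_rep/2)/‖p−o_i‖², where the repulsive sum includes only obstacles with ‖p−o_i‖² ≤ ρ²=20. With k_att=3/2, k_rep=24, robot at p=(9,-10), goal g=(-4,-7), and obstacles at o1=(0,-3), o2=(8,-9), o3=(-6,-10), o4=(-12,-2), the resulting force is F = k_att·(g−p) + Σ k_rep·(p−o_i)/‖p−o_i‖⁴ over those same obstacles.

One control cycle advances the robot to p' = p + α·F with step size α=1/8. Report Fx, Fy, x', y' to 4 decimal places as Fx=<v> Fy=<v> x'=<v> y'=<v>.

Fx=-13.5000 Fy=-1.5000 x'=7.3125 y'=-10.1875

F_att = 3/2·(g−p) = 3/2·(-13,3) = (-19.5000,4.5000)
o1: d²=130 > ρ²=20 → inactive
o2: d²=2 ≤ ρ²=20; F_rep = 24·(1,-1)/2² = (6.0000,-6.0000)
o3: d²=225 > ρ²=20 → inactive
o4: d²=505 > ρ²=20 → inactive
F = F_att + ΣF_rep = (-13.5000,-1.5000)
p' = p + 1/8·F = (7.3125,-10.1875)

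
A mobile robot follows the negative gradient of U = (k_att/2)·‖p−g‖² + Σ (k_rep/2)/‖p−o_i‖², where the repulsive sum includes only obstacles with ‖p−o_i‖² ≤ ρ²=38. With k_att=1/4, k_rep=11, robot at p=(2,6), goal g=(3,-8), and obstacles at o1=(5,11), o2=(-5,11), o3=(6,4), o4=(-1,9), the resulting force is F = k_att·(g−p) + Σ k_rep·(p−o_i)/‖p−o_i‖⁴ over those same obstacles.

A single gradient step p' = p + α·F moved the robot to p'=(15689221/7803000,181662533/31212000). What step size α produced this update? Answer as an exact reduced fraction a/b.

F_att = 1/4·(g−p) = 1/4·(1,-14) = (0.2500,-3.5000)
o1: d²=34 ≤ ρ²=38; F_rep = 11·(-3,-5)/34² = (-0.0285,-0.0476)
o2: d²=74 > ρ²=38 → inactive
o3: d²=20 ≤ ρ²=38; F_rep = 11·(-4,2)/20² = (-0.1100,0.0550)
o4: d²=18 ≤ ρ²=38; F_rep = 11·(3,-3)/18² = (0.1019,-0.1019)
F = F_att + ΣF_rep = (0.2133,-3.5944)
Δp = p'−p = (0.0107,-0.1797); α = Δx/Fx = (83221/7803000) / (83221/390150) = 1/20
check: Δy/Fy = (-5609467/31212000) / (-5609467/1560600) = 1/20 ✓

α = 1/20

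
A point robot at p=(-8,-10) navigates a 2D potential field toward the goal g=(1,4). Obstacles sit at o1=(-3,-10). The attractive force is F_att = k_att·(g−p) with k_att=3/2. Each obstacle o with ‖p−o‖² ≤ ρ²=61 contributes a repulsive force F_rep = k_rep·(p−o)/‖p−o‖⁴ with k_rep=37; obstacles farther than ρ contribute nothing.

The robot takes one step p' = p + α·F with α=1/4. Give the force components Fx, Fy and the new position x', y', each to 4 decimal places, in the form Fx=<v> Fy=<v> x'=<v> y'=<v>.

F_att = 3/2·(g−p) = 3/2·(9,14) = (13.5000,21.0000)
o1: d²=25 ≤ ρ²=61; F_rep = 37·(-5,0)/25² = (-0.2960,0.0000)
F = F_att + ΣF_rep = (13.2040,21.0000)
p' = p + 1/4·F = (-4.6990,-4.7500)

Fx=13.2040 Fy=21.0000 x'=-4.6990 y'=-4.7500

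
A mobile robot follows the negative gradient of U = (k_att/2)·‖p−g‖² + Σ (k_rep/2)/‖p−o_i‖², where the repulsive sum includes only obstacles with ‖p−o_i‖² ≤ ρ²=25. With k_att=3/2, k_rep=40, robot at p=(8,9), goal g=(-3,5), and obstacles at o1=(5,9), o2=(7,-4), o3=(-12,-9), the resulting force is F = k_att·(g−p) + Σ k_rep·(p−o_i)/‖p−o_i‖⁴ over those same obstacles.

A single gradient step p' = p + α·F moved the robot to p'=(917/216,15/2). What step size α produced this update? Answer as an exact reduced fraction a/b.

α = 1/4

F_att = 3/2·(g−p) = 3/2·(-11,-4) = (-16.5000,-6.0000)
o1: d²=9 ≤ ρ²=25; F_rep = 40·(3,0)/9² = (1.4815,0.0000)
o2: d²=170 > ρ²=25 → inactive
o3: d²=724 > ρ²=25 → inactive
F = F_att + ΣF_rep = (-15.0185,-6.0000)
Δp = p'−p = (-3.7546,-1.5000); α = Δx/Fx = (-811/216) / (-811/54) = 1/4
check: Δy/Fy = (-3/2) / (-6) = 1/4 ✓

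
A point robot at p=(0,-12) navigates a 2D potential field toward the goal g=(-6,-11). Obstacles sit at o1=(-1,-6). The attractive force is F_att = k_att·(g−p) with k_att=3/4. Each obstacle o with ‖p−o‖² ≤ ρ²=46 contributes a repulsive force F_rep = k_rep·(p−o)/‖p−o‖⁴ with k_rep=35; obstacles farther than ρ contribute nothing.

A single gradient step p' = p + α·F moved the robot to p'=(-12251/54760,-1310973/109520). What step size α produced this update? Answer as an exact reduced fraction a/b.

F_att = 3/4·(g−p) = 3/4·(-6,1) = (-4.5000,0.7500)
o1: d²=37 ≤ ρ²=46; F_rep = 35·(1,-6)/37² = (0.0256,-0.1534)
F = F_att + ΣF_rep = (-4.4744,0.5966)
Δp = p'−p = (-0.2237,0.0298); α = Δx/Fx = (-12251/54760) / (-12251/2738) = 1/20
check: Δy/Fy = (3267/109520) / (3267/5476) = 1/20 ✓

α = 1/20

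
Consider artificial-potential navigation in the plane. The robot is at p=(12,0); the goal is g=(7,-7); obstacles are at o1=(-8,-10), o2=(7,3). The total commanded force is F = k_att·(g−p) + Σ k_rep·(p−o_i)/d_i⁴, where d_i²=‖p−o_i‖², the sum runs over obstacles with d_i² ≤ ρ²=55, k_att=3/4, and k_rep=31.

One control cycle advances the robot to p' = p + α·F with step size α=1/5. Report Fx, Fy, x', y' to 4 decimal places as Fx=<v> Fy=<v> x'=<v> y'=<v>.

Fx=-3.6159 Fy=-5.3304 x'=11.2768 y'=-1.0661

F_att = 3/4·(g−p) = 3/4·(-5,-7) = (-3.7500,-5.2500)
o1: d²=500 > ρ²=55 → inactive
o2: d²=34 ≤ ρ²=55; F_rep = 31·(5,-3)/34² = (0.1341,-0.0804)
F = F_att + ΣF_rep = (-3.6159,-5.3304)
p' = p + 1/5·F = (11.2768,-1.0661)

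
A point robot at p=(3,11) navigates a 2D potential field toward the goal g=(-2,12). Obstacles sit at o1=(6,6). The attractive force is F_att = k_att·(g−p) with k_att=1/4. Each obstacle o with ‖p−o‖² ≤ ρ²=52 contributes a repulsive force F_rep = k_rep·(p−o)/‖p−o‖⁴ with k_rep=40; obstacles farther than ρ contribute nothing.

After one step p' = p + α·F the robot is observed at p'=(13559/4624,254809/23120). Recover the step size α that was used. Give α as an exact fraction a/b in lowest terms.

α = 1/20

F_att = 1/4·(g−p) = 1/4·(-5,1) = (-1.2500,0.2500)
o1: d²=34 ≤ ρ²=52; F_rep = 40·(-3,5)/34² = (-0.1038,0.1730)
F = F_att + ΣF_rep = (-1.3538,0.4230)
Δp = p'−p = (-0.0677,0.0212); α = Δx/Fx = (-313/4624) / (-1565/1156) = 1/20
check: Δy/Fy = (489/23120) / (489/1156) = 1/20 ✓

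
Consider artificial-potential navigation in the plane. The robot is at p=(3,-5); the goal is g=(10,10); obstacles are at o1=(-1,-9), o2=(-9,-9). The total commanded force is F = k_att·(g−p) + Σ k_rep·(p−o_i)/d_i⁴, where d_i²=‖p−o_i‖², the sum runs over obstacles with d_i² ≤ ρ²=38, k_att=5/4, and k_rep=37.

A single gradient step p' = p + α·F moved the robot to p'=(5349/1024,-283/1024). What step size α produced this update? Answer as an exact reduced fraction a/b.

α = 1/4

F_att = 5/4·(g−p) = 5/4·(7,15) = (8.7500,18.7500)
o1: d²=32 ≤ ρ²=38; F_rep = 37·(4,4)/32² = (0.1445,0.1445)
o2: d²=160 > ρ²=38 → inactive
F = F_att + ΣF_rep = (8.8945,18.8945)
Δp = p'−p = (2.2236,4.7236); α = Δx/Fx = (2277/1024) / (2277/256) = 1/4
check: Δy/Fy = (4837/1024) / (4837/256) = 1/4 ✓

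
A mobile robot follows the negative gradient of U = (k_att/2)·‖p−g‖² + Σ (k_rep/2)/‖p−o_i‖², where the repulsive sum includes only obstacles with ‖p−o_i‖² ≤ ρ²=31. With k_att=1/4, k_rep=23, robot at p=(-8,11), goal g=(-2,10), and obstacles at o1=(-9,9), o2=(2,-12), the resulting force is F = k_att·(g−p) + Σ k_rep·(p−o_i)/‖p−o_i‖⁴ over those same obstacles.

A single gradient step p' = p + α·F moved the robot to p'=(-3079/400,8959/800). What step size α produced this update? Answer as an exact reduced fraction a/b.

F_att = 1/4·(g−p) = 1/4·(6,-1) = (1.5000,-0.2500)
o1: d²=5 ≤ ρ²=31; F_rep = 23·(1,2)/5² = (0.9200,1.8400)
o2: d²=629 > ρ²=31 → inactive
F = F_att + ΣF_rep = (2.4200,1.5900)
Δp = p'−p = (0.3025,0.1988); α = Δx/Fx = (121/400) / (121/50) = 1/8
check: Δy/Fy = (159/800) / (159/100) = 1/8 ✓

α = 1/8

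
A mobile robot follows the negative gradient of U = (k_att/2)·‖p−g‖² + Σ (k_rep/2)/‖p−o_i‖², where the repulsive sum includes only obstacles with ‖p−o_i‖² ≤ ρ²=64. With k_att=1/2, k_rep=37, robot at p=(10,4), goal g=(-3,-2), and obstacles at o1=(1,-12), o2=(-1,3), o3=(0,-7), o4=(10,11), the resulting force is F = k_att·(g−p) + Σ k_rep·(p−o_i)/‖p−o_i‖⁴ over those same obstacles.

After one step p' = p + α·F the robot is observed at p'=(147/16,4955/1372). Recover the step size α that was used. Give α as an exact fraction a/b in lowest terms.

F_att = 1/2·(g−p) = 1/2·(-13,-6) = (-6.5000,-3.0000)
o1: d²=337 > ρ²=64 → inactive
o2: d²=122 > ρ²=64 → inactive
o3: d²=221 > ρ²=64 → inactive
o4: d²=49 ≤ ρ²=64; F_rep = 37·(0,-7)/49² = (0.0000,-0.1079)
F = F_att + ΣF_rep = (-6.5000,-3.1079)
Δp = p'−p = (-0.8125,-0.3885); α = Δx/Fx = (-13/16) / (-13/2) = 1/8
check: Δy/Fy = (-533/1372) / (-1066/343) = 1/8 ✓

α = 1/8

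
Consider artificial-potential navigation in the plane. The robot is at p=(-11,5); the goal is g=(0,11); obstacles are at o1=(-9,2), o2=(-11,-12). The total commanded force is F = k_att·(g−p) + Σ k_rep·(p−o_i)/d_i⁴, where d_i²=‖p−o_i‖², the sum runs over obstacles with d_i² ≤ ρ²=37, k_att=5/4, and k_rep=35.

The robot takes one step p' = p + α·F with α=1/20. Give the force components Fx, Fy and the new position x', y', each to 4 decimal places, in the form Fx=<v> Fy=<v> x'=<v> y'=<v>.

F_att = 5/4·(g−p) = 5/4·(11,6) = (13.7500,7.5000)
o1: d²=13 ≤ ρ²=37; F_rep = 35·(-2,3)/13² = (-0.4142,0.6213)
o2: d²=289 > ρ²=37 → inactive
F = F_att + ΣF_rep = (13.3358,8.1213)
p' = p + 1/20·F = (-10.3332,5.4061)

Fx=13.3358 Fy=8.1213 x'=-10.3332 y'=5.4061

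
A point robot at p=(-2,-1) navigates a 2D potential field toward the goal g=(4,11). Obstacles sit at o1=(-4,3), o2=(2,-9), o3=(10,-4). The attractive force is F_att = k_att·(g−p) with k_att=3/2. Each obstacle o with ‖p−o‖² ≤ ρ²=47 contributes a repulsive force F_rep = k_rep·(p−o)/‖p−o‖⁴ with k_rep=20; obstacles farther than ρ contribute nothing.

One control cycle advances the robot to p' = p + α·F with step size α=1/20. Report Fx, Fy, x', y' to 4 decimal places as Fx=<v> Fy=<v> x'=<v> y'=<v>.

F_att = 3/2·(g−p) = 3/2·(6,12) = (9.0000,18.0000)
o1: d²=20 ≤ ρ²=47; F_rep = 20·(2,-4)/20² = (0.1000,-0.2000)
o2: d²=80 > ρ²=47 → inactive
o3: d²=153 > ρ²=47 → inactive
F = F_att + ΣF_rep = (9.1000,17.8000)
p' = p + 1/20·F = (-1.5450,-0.1100)

Fx=9.1000 Fy=17.8000 x'=-1.5450 y'=-0.1100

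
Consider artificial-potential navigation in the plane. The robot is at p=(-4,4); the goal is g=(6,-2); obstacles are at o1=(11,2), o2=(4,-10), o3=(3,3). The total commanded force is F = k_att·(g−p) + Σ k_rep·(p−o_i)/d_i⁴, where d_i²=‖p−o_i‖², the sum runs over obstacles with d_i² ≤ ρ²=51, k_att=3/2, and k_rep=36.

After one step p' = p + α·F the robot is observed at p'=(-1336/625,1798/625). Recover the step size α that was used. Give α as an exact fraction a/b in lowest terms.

F_att = 3/2·(g−p) = 3/2·(10,-6) = (15.0000,-9.0000)
o1: d²=229 > ρ²=51 → inactive
o2: d²=260 > ρ²=51 → inactive
o3: d²=50 ≤ ρ²=51; F_rep = 36·(-7,1)/50² = (-0.1008,0.0144)
F = F_att + ΣF_rep = (14.8992,-8.9856)
Δp = p'−p = (1.8624,-1.1232); α = Δx/Fx = (1164/625) / (9312/625) = 1/8
check: Δy/Fy = (-702/625) / (-5616/625) = 1/8 ✓

α = 1/8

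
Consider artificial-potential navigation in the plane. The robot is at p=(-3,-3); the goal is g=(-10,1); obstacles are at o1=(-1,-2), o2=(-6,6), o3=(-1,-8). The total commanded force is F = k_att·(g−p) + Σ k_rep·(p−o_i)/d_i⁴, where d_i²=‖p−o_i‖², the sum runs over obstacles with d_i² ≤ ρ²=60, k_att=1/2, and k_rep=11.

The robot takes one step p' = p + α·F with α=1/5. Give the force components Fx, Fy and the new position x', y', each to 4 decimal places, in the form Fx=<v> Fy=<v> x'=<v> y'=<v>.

F_att = 1/2·(g−p) = 1/2·(-7,4) = (-3.5000,2.0000)
o1: d²=5 ≤ ρ²=60; F_rep = 11·(-2,-1)/5² = (-0.8800,-0.4400)
o2: d²=90 > ρ²=60 → inactive
o3: d²=29 ≤ ρ²=60; F_rep = 11·(-2,5)/29² = (-0.0262,0.0654)
F = F_att + ΣF_rep = (-4.4062,1.6254)
p' = p + 1/5·F = (-3.8812,-2.6749)

Fx=-4.4062 Fy=1.6254 x'=-3.8812 y'=-2.6749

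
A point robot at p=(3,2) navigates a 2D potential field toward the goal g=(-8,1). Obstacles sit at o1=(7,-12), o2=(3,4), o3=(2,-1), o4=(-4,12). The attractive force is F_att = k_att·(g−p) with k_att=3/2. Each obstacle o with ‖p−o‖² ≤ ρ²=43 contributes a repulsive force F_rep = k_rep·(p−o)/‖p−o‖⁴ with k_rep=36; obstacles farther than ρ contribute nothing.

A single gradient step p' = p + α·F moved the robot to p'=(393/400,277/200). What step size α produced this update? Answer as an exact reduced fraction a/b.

F_att = 3/2·(g−p) = 3/2·(-11,-1) = (-16.5000,-1.5000)
o1: d²=212 > ρ²=43 → inactive
o2: d²=4 ≤ ρ²=43; F_rep = 36·(0,-2)/4² = (0.0000,-4.5000)
o3: d²=10 ≤ ρ²=43; F_rep = 36·(1,3)/10² = (0.3600,1.0800)
o4: d²=149 > ρ²=43 → inactive
F = F_att + ΣF_rep = (-16.1400,-4.9200)
Δp = p'−p = (-2.0175,-0.6150); α = Δx/Fx = (-807/400) / (-807/50) = 1/8
check: Δy/Fy = (-123/200) / (-123/25) = 1/8 ✓

α = 1/8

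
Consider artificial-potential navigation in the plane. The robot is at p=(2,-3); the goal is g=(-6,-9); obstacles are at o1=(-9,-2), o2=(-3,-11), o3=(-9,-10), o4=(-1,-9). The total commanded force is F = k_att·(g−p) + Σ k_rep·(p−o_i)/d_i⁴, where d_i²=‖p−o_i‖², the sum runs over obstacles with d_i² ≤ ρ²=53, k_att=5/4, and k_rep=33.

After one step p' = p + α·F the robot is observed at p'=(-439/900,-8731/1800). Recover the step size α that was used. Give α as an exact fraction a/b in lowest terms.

α = 1/4

F_att = 5/4·(g−p) = 5/4·(-8,-6) = (-10.0000,-7.5000)
o1: d²=122 > ρ²=53 → inactive
o2: d²=89 > ρ²=53 → inactive
o3: d²=170 > ρ²=53 → inactive
o4: d²=45 ≤ ρ²=53; F_rep = 33·(3,6)/45² = (0.0489,0.0978)
F = F_att + ΣF_rep = (-9.9511,-7.4022)
Δp = p'−p = (-2.4878,-1.8506); α = Δx/Fx = (-2239/900) / (-2239/225) = 1/4
check: Δy/Fy = (-3331/1800) / (-3331/450) = 1/4 ✓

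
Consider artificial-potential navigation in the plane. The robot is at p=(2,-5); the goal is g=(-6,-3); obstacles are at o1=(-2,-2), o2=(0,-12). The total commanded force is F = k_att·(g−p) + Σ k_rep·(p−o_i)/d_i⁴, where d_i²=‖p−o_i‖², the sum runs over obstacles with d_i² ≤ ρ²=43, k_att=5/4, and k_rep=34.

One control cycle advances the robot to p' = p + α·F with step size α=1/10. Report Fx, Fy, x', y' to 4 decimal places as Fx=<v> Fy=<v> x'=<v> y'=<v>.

Fx=-9.7824 Fy=2.3368 x'=1.0218 y'=-4.7663

F_att = 5/4·(g−p) = 5/4·(-8,2) = (-10.0000,2.5000)
o1: d²=25 ≤ ρ²=43; F_rep = 34·(4,-3)/25² = (0.2176,-0.1632)
o2: d²=53 > ρ²=43 → inactive
F = F_att + ΣF_rep = (-9.7824,2.3368)
p' = p + 1/10·F = (1.0218,-4.7663)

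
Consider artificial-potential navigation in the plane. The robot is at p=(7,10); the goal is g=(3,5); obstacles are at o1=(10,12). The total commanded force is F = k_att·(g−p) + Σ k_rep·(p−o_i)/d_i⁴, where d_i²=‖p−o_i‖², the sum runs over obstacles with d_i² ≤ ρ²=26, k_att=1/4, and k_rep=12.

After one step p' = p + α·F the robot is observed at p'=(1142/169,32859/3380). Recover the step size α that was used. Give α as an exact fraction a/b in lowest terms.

α = 1/5

F_att = 1/4·(g−p) = 1/4·(-4,-5) = (-1.0000,-1.2500)
o1: d²=13 ≤ ρ²=26; F_rep = 12·(-3,-2)/13² = (-0.2130,-0.1420)
F = F_att + ΣF_rep = (-1.2130,-1.3920)
Δp = p'−p = (-0.2426,-0.2784); α = Δx/Fx = (-41/169) / (-205/169) = 1/5
check: Δy/Fy = (-941/3380) / (-941/676) = 1/5 ✓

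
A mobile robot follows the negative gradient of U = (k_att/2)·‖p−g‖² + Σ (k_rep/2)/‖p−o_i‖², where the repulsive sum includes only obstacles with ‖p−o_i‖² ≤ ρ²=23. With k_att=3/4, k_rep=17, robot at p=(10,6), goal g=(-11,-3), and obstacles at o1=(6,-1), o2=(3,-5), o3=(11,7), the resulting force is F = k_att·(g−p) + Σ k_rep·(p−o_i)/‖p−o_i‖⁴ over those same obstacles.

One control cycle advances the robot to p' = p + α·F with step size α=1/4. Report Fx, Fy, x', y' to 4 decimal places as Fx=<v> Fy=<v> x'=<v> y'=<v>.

Fx=-20.0000 Fy=-11.0000 x'=5.0000 y'=3.2500

F_att = 3/4·(g−p) = 3/4·(-21,-9) = (-15.7500,-6.7500)
o1: d²=65 > ρ²=23 → inactive
o2: d²=170 > ρ²=23 → inactive
o3: d²=2 ≤ ρ²=23; F_rep = 17·(-1,-1)/2² = (-4.2500,-4.2500)
F = F_att + ΣF_rep = (-20.0000,-11.0000)
p' = p + 1/4·F = (5.0000,3.2500)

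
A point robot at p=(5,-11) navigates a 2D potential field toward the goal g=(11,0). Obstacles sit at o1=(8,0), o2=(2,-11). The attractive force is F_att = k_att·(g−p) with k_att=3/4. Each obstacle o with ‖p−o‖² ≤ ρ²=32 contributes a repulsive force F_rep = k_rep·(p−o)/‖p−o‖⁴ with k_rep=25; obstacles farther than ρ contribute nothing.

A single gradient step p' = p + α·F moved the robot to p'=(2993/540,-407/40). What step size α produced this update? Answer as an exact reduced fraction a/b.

F_att = 3/4·(g−p) = 3/4·(6,11) = (4.5000,8.2500)
o1: d²=130 > ρ²=32 → inactive
o2: d²=9 ≤ ρ²=32; F_rep = 25·(3,0)/9² = (0.9259,0.0000)
F = F_att + ΣF_rep = (5.4259,8.2500)
Δp = p'−p = (0.5426,0.8250); α = Δx/Fx = (293/540) / (293/54) = 1/10
check: Δy/Fy = (33/40) / (33/4) = 1/10 ✓

α = 1/10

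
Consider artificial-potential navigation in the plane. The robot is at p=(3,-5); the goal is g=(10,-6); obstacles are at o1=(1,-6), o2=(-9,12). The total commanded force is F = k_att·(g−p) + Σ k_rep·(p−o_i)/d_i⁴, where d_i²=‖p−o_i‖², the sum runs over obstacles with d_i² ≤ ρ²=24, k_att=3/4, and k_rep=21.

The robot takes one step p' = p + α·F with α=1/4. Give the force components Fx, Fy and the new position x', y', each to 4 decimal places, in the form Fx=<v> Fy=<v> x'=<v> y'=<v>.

F_att = 3/4·(g−p) = 3/4·(7,-1) = (5.2500,-0.7500)
o1: d²=5 ≤ ρ²=24; F_rep = 21·(2,1)/5² = (1.6800,0.8400)
o2: d²=433 > ρ²=24 → inactive
F = F_att + ΣF_rep = (6.9300,0.0900)
p' = p + 1/4·F = (4.7325,-4.9775)

Fx=6.9300 Fy=0.0900 x'=4.7325 y'=-4.9775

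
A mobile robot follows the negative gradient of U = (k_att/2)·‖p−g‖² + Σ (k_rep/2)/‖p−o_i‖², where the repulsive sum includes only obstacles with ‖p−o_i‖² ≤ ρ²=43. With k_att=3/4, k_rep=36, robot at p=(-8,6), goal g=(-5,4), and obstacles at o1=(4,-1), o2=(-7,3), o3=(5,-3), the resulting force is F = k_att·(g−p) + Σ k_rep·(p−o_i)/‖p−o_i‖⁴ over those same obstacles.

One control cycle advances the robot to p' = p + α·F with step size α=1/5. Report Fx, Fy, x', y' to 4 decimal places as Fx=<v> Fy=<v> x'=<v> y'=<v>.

F_att = 3/4·(g−p) = 3/4·(3,-2) = (2.2500,-1.5000)
o1: d²=193 > ρ²=43 → inactive
o2: d²=10 ≤ ρ²=43; F_rep = 36·(-1,3)/10² = (-0.3600,1.0800)
o3: d²=250 > ρ²=43 → inactive
F = F_att + ΣF_rep = (1.8900,-0.4200)
p' = p + 1/5·F = (-7.6220,5.9160)

Fx=1.8900 Fy=-0.4200 x'=-7.6220 y'=5.9160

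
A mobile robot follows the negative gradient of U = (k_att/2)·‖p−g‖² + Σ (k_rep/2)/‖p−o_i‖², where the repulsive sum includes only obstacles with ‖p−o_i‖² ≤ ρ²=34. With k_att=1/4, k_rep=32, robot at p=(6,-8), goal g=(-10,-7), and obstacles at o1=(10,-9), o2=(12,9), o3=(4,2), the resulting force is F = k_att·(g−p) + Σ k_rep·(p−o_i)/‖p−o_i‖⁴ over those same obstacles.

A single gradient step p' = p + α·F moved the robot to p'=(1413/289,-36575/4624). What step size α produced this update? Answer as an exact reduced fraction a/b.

F_att = 1/4·(g−p) = 1/4·(-16,1) = (-4.0000,0.2500)
o1: d²=17 ≤ ρ²=34; F_rep = 32·(-4,1)/17² = (-0.4429,0.1107)
o2: d²=325 > ρ²=34 → inactive
o3: d²=104 > ρ²=34 → inactive
F = F_att + ΣF_rep = (-4.4429,0.3607)
Δp = p'−p = (-1.1107,0.0902); α = Δx/Fx = (-321/289) / (-1284/289) = 1/4
check: Δy/Fy = (417/4624) / (417/1156) = 1/4 ✓

α = 1/4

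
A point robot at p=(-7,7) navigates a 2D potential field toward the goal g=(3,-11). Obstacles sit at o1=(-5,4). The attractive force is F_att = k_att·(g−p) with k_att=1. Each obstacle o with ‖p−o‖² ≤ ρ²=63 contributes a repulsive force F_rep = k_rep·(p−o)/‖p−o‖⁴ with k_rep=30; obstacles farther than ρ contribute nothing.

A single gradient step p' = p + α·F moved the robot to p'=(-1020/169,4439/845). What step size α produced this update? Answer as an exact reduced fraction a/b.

F_att = 1·(g−p) = 1·(10,-18) = (10.0000,-18.0000)
o1: d²=13 ≤ ρ²=63; F_rep = 30·(-2,3)/13² = (-0.3550,0.5325)
F = F_att + ΣF_rep = (9.6450,-17.4675)
Δp = p'−p = (0.9645,-1.7467); α = Δx/Fx = (163/169) / (1630/169) = 1/10
check: Δy/Fy = (-1476/845) / (-2952/169) = 1/10 ✓

α = 1/10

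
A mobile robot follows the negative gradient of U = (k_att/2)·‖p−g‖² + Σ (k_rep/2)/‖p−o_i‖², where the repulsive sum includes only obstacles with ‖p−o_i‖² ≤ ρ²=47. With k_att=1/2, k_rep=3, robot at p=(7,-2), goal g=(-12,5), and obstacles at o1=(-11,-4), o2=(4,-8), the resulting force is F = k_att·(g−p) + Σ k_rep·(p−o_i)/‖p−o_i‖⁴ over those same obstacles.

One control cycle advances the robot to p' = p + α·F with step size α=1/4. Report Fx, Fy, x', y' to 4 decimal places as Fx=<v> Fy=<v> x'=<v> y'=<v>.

Fx=-9.4956 Fy=3.5089 x'=4.6261 y'=-1.1228

F_att = 1/2·(g−p) = 1/2·(-19,7) = (-9.5000,3.5000)
o1: d²=328 > ρ²=47 → inactive
o2: d²=45 ≤ ρ²=47; F_rep = 3·(3,6)/45² = (0.0044,0.0089)
F = F_att + ΣF_rep = (-9.4956,3.5089)
p' = p + 1/4·F = (4.6261,-1.1228)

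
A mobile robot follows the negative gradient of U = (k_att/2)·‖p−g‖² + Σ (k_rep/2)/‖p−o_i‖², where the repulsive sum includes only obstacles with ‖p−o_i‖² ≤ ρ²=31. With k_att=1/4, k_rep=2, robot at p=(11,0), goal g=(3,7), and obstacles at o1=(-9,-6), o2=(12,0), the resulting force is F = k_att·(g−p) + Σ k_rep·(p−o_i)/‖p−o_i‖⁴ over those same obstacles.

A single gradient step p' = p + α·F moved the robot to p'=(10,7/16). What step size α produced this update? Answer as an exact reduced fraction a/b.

α = 1/4

F_att = 1/4·(g−p) = 1/4·(-8,7) = (-2.0000,1.7500)
o1: d²=436 > ρ²=31 → inactive
o2: d²=1 ≤ ρ²=31; F_rep = 2·(-1,0)/1² = (-2.0000,0.0000)
F = F_att + ΣF_rep = (-4.0000,1.7500)
Δp = p'−p = (-1.0000,0.4375); α = Δx/Fx = (-1) / (-4) = 1/4
check: Δy/Fy = (7/16) / (7/4) = 1/4 ✓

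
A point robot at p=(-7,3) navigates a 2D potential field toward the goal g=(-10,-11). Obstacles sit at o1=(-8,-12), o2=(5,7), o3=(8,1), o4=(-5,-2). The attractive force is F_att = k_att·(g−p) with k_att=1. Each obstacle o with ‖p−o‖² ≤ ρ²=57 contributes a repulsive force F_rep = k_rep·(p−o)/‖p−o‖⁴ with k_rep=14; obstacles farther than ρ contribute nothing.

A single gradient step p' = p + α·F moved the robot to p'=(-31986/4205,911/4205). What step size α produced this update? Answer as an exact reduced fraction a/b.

α = 1/5

F_att = 1·(g−p) = 1·(-3,-14) = (-3.0000,-14.0000)
o1: d²=226 > ρ²=57 → inactive
o2: d²=160 > ρ²=57 → inactive
o3: d²=229 > ρ²=57 → inactive
o4: d²=29 ≤ ρ²=57; F_rep = 14·(-2,5)/29² = (-0.0333,0.0832)
F = F_att + ΣF_rep = (-3.0333,-13.9168)
Δp = p'−p = (-0.6067,-2.7834); α = Δx/Fx = (-2551/4205) / (-2551/841) = 1/5
check: Δy/Fy = (-11704/4205) / (-11704/841) = 1/5 ✓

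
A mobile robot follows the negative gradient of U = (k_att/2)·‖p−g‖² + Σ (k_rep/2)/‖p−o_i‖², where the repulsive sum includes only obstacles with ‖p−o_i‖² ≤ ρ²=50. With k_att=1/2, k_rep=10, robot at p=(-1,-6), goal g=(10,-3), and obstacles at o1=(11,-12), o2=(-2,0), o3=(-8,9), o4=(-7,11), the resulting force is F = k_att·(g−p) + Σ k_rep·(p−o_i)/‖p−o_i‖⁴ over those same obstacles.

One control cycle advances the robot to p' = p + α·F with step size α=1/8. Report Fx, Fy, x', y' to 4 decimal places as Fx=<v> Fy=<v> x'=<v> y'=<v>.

F_att = 1/2·(g−p) = 1/2·(11,3) = (5.5000,1.5000)
o1: d²=180 > ρ²=50 → inactive
o2: d²=37 ≤ ρ²=50; F_rep = 10·(1,-6)/37² = (0.0073,-0.0438)
o3: d²=274 > ρ²=50 → inactive
o4: d²=325 > ρ²=50 → inactive
F = F_att + ΣF_rep = (5.5073,1.4562)
p' = p + 1/8·F = (-0.3116,-5.8180)

Fx=5.5073 Fy=1.4562 x'=-0.3116 y'=-5.8180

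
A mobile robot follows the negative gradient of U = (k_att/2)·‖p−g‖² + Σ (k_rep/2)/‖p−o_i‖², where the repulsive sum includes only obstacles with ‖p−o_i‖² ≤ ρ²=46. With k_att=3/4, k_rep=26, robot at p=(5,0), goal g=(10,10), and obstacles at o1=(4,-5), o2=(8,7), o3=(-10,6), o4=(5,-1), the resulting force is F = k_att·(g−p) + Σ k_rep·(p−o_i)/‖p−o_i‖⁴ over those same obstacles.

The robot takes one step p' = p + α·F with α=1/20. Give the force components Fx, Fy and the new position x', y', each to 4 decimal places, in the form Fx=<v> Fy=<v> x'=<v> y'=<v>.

F_att = 3/4·(g−p) = 3/4·(5,10) = (3.7500,7.5000)
o1: d²=26 ≤ ρ²=46; F_rep = 26·(1,5)/26² = (0.0385,0.1923)
o2: d²=58 > ρ²=46 → inactive
o3: d²=261 > ρ²=46 → inactive
o4: d²=1 ≤ ρ²=46; F_rep = 26·(0,1)/1² = (0.0000,26.0000)
F = F_att + ΣF_rep = (3.7885,33.6923)
p' = p + 1/20·F = (5.1894,1.6846)

Fx=3.7885 Fy=33.6923 x'=5.1894 y'=1.6846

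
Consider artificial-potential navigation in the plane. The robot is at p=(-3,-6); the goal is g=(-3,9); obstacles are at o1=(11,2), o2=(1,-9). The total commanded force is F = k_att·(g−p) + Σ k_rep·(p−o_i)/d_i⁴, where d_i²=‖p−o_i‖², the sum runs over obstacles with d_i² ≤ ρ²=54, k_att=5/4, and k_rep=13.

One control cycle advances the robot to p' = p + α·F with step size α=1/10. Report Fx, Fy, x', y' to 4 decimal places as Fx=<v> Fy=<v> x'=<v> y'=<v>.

F_att = 5/4·(g−p) = 5/4·(0,15) = (0.0000,18.7500)
o1: d²=260 > ρ²=54 → inactive
o2: d²=25 ≤ ρ²=54; F_rep = 13·(-4,3)/25² = (-0.0832,0.0624)
F = F_att + ΣF_rep = (-0.0832,18.8124)
p' = p + 1/10·F = (-3.0083,-4.1188)

Fx=-0.0832 Fy=18.8124 x'=-3.0083 y'=-4.1188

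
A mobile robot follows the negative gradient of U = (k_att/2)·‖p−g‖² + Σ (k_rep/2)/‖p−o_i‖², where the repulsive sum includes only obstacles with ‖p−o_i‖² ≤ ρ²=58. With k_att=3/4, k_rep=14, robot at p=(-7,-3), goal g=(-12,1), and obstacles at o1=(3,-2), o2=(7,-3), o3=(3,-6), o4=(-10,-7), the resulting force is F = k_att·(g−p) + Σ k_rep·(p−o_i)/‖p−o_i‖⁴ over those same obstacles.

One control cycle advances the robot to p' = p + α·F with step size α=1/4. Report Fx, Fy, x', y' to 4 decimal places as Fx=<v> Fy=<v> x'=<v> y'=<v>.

Fx=-3.6828 Fy=3.0896 x'=-7.9207 y'=-2.2276

F_att = 3/4·(g−p) = 3/4·(-5,4) = (-3.7500,3.0000)
o1: d²=101 > ρ²=58 → inactive
o2: d²=196 > ρ²=58 → inactive
o3: d²=109 > ρ²=58 → inactive
o4: d²=25 ≤ ρ²=58; F_rep = 14·(3,4)/25² = (0.0672,0.0896)
F = F_att + ΣF_rep = (-3.6828,3.0896)
p' = p + 1/4·F = (-7.9207,-2.2276)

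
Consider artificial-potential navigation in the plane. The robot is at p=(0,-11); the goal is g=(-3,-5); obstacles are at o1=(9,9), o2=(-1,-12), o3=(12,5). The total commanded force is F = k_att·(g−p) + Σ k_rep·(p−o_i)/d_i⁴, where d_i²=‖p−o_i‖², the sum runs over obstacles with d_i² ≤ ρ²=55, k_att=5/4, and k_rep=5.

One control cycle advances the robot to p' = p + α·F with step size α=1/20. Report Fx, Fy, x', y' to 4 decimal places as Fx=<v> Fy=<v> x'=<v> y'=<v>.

F_att = 5/4·(g−p) = 5/4·(-3,6) = (-3.7500,7.5000)
o1: d²=481 > ρ²=55 → inactive
o2: d²=2 ≤ ρ²=55; F_rep = 5·(1,1)/2² = (1.2500,1.2500)
o3: d²=400 > ρ²=55 → inactive
F = F_att + ΣF_rep = (-2.5000,8.7500)
p' = p + 1/20·F = (-0.1250,-10.5625)

Fx=-2.5000 Fy=8.7500 x'=-0.1250 y'=-10.5625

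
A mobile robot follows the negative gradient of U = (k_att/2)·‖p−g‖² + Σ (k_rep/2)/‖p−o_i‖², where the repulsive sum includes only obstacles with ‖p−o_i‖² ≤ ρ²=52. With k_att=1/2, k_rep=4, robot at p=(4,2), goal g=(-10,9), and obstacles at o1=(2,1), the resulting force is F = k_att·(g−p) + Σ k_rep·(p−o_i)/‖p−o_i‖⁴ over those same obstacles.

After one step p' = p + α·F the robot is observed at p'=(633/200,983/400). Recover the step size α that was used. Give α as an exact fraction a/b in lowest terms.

F_att = 1/2·(g−p) = 1/2·(-14,7) = (-7.0000,3.5000)
o1: d²=5 ≤ ρ²=52; F_rep = 4·(2,1)/5² = (0.3200,0.1600)
F = F_att + ΣF_rep = (-6.6800,3.6600)
Δp = p'−p = (-0.8350,0.4575); α = Δx/Fx = (-167/200) / (-167/25) = 1/8
check: Δy/Fy = (183/400) / (183/50) = 1/8 ✓

α = 1/8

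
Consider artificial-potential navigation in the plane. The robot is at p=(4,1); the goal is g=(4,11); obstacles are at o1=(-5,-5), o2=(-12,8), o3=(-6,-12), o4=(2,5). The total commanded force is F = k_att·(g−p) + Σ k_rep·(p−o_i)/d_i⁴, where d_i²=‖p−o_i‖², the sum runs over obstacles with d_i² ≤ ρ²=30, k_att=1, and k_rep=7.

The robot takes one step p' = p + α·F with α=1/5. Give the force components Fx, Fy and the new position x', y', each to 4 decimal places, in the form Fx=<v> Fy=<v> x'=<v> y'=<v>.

Fx=0.0350 Fy=9.9300 x'=4.0070 y'=2.9860

F_att = 1·(g−p) = 1·(0,10) = (0.0000,10.0000)
o1: d²=117 > ρ²=30 → inactive
o2: d²=305 > ρ²=30 → inactive
o3: d²=269 > ρ²=30 → inactive
o4: d²=20 ≤ ρ²=30; F_rep = 7·(2,-4)/20² = (0.0350,-0.0700)
F = F_att + ΣF_rep = (0.0350,9.9300)
p' = p + 1/5·F = (4.0070,2.9860)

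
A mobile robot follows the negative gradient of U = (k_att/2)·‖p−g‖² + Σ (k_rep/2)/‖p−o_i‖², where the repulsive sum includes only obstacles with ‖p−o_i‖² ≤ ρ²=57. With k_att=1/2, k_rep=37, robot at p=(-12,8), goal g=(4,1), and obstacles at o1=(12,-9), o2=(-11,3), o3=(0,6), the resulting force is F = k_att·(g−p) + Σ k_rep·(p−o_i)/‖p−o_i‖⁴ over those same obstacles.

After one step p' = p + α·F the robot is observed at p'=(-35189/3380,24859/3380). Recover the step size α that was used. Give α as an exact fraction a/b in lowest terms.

F_att = 1/2·(g−p) = 1/2·(16,-7) = (8.0000,-3.5000)
o1: d²=865 > ρ²=57 → inactive
o2: d²=26 ≤ ρ²=57; F_rep = 37·(-1,5)/26² = (-0.0547,0.2737)
o3: d²=148 > ρ²=57 → inactive
F = F_att + ΣF_rep = (7.9453,-3.2263)
Δp = p'−p = (1.5891,-0.6453); α = Δx/Fx = (5371/3380) / (5371/676) = 1/5
check: Δy/Fy = (-2181/3380) / (-2181/676) = 1/5 ✓

α = 1/5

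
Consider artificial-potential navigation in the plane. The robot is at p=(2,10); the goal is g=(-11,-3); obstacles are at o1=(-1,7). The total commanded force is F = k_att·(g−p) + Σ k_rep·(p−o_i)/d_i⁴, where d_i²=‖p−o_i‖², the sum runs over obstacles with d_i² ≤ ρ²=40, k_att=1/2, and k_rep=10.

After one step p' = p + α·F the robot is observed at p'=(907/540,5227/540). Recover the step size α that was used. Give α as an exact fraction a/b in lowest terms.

F_att = 1/2·(g−p) = 1/2·(-13,-13) = (-6.5000,-6.5000)
o1: d²=18 ≤ ρ²=40; F_rep = 10·(3,3)/18² = (0.0926,0.0926)
F = F_att + ΣF_rep = (-6.4074,-6.4074)
Δp = p'−p = (-0.3204,-0.3204); α = Δx/Fx = (-173/540) / (-173/27) = 1/20
check: Δy/Fy = (-173/540) / (-173/27) = 1/20 ✓

α = 1/20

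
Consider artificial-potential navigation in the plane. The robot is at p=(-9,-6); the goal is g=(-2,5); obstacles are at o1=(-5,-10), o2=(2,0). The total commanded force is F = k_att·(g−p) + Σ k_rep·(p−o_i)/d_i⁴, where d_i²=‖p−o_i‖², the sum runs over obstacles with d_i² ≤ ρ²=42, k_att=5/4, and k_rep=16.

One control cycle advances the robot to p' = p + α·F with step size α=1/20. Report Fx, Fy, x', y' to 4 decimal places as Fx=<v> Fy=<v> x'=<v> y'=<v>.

F_att = 5/4·(g−p) = 5/4·(7,11) = (8.7500,13.7500)
o1: d²=32 ≤ ρ²=42; F_rep = 16·(-4,4)/32² = (-0.0625,0.0625)
o2: d²=157 > ρ²=42 → inactive
F = F_att + ΣF_rep = (8.6875,13.8125)
p' = p + 1/20·F = (-8.5656,-5.3094)

Fx=8.6875 Fy=13.8125 x'=-8.5656 y'=-5.3094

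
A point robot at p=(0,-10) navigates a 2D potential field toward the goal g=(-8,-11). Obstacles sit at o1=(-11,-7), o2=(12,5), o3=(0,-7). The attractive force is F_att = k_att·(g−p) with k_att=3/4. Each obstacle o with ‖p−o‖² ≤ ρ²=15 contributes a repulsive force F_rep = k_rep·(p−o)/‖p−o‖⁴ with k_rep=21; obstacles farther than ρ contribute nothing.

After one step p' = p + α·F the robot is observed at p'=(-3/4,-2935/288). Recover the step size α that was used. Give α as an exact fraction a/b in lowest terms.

F_att = 3/4·(g−p) = 3/4·(-8,-1) = (-6.0000,-0.7500)
o1: d²=130 > ρ²=15 → inactive
o2: d²=369 > ρ²=15 → inactive
o3: d²=9 ≤ ρ²=15; F_rep = 21·(0,-3)/9² = (0.0000,-0.7778)
F = F_att + ΣF_rep = (-6.0000,-1.5278)
Δp = p'−p = (-0.7500,-0.1910); α = Δx/Fx = (-3/4) / (-6) = 1/8
check: Δy/Fy = (-55/288) / (-55/36) = 1/8 ✓

α = 1/8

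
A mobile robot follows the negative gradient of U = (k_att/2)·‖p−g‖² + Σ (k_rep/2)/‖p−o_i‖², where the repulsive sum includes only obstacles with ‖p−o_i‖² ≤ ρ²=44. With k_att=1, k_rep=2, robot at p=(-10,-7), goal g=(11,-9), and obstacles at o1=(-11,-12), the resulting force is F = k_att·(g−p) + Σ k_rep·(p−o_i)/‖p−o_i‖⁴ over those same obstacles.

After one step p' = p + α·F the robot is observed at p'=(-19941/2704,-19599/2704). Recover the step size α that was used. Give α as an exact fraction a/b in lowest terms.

F_att = 1·(g−p) = 1·(21,-2) = (21.0000,-2.0000)
o1: d²=26 ≤ ρ²=44; F_rep = 2·(1,5)/26² = (0.0030,0.0148)
F = F_att + ΣF_rep = (21.0030,-1.9852)
Δp = p'−p = (2.6254,-0.2482); α = Δx/Fx = (7099/2704) / (7099/338) = 1/8
check: Δy/Fy = (-671/2704) / (-671/338) = 1/8 ✓

α = 1/8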